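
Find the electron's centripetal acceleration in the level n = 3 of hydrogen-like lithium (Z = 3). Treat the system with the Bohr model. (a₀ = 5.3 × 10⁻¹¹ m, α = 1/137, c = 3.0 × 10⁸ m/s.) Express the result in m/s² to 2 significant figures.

r = n²a₀/Z = 1.6 × 10⁻¹⁰ m, v = Zαc/n = 2.2 × 10⁶ m/s
a = v²/r = (2.2 × 10⁶)² / 1.6 × 10⁻¹⁰ = 3.0 × 10²² m/s²

3.0 × 10²² m/s²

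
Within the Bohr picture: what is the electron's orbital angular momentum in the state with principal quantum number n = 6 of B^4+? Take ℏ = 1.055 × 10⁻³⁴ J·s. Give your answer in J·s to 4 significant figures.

6.330 × 10⁻³⁴ J·s

L_n = nℏ = 6 × 1.055 × 10⁻³⁴ = 6.330 × 10⁻³⁴ J·s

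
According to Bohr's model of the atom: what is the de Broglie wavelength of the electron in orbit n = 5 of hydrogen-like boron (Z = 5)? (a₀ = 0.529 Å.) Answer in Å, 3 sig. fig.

3.32 Å

The Bohr quantisation condition is nλ = 2πr_n.
r_n = n²a₀/Z = 2.65 Å
λ = 2πr_n/n = 2π·2.65/5 = 3.32 Å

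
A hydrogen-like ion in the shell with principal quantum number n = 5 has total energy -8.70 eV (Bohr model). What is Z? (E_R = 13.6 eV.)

E_n = −E_R Z²/n² ⇒ Z² = −E_n n²/E_R = 8.70 × 5² / 13.6 ≈ 15.99
Z = 4

4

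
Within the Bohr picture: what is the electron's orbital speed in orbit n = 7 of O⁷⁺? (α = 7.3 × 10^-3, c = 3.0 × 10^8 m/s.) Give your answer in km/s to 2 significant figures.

v_n = Zαc/n = 8 × 0.0073 × 3.0 × 10^8 / 7
    = 2500 km/s

2500 km/s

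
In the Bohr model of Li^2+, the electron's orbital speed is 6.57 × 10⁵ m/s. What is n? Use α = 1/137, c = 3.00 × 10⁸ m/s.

10

v_n = Zαc/n ⇒ n = Zαc/v = 3 × 0.00730 × 3.00 × 10⁸ / 6.57 × 10⁵ ≈ 10.00
n = 10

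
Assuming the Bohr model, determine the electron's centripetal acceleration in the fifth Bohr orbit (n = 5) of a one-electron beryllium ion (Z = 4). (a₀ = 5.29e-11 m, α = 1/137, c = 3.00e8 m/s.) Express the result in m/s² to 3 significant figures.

r = n²a₀/Z = 3.31e-10 m, v = Zαc/n = 1.75e6 m/s
a = v²/r = (1.75e6)² / 3.31e-10 = 9.28e21 m/s²

9.28e21 m/s²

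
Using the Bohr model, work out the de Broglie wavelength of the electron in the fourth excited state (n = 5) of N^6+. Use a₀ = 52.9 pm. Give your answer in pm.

The Bohr quantisation condition is nλ = 2πr_n.
r_n = n²a₀/Z = 189 pm
λ = 2πr_n/n = 2π·189/5 = 237 pm

237 pm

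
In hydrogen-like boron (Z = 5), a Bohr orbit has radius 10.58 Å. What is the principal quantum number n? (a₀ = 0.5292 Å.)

r_n = n²a₀/Z ⇒ n² = rZ/a₀ = 10.58 × 5 / 0.5292 ≈ 99.96
n = 10

10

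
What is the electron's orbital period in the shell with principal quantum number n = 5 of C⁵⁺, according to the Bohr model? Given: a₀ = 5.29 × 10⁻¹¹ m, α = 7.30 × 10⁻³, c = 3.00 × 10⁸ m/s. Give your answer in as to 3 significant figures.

527 as

r = n²a₀/Z = 5²·5.29 × 10⁻¹¹/6 = 2.20 × 10⁻¹⁰ m
v = Zαc/n = 6·0.00730·3.00 × 10⁸/5 = 2.63 × 10⁶ m/s
T = 2πr/v = 5.27 × 10⁻¹⁶ s = 527 as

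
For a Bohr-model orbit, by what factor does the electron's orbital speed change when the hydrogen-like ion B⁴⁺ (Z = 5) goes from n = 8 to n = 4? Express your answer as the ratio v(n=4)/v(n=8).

v ∝ Z^1 · n^-1; with Z fixed, v ∝ n^-1.
v(n=4)/v(n=8) = (4/8)^-1 = 2

2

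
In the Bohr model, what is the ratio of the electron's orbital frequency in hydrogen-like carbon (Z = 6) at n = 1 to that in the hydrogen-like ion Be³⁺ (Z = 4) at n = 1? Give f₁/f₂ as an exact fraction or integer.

f ∝ Z^2 · n^-3
f₁/f₂ = (6/4)^2 · (1/1)^-3 = 9/4

9/4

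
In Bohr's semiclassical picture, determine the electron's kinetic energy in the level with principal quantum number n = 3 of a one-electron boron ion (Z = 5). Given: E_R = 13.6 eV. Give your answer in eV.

37.8 eV

For a Coulomb orbit the virial theorem gives K = −E_n.
E_n = −E_R·Z²/n², so K = E_R·Z²/n² = 13.6 × 5²/3² = 37.8 eV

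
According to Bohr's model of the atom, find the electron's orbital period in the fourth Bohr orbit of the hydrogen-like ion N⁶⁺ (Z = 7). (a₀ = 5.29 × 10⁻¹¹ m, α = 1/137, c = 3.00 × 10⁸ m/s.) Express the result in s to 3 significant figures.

r = n²a₀/Z = 4²·5.29 × 10⁻¹¹/7 = 1.21 × 10⁻¹⁰ m
v = Zαc/n = 7·0.00730·3.00 × 10⁸/4 = 3.83 × 10⁶ m/s
T = 2πr/v = 1.98 × 10⁻¹⁶ s

1.98 × 10⁻¹⁶ s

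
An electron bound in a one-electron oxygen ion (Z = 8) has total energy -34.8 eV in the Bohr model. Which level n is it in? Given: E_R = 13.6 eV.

5

E_n = −E_R Z²/n² ⇒ n² = E_R Z²/(−E_n) = 13.6 × 8² / 34.8 ≈ 25.01
n = 5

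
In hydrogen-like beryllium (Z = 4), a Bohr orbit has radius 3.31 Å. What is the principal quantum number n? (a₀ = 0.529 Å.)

5

r_n = n²a₀/Z ⇒ n² = rZ/a₀ = 3.31 × 4 / 0.529 ≈ 25.03
n = 5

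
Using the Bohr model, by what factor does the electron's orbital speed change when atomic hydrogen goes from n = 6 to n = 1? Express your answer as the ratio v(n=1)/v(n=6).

v ∝ Z^1 · n^-1; with Z fixed, v ∝ n^-1.
v(n=1)/v(n=6) = (1/6)^-1 = 6

6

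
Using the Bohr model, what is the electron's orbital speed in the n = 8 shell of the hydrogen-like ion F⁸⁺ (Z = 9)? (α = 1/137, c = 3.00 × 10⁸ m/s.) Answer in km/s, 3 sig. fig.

2460 km/s

v_n = Zαc/n = 9 × 0.00730 × 3.00 × 10⁸ / 8
    = 2460 km/s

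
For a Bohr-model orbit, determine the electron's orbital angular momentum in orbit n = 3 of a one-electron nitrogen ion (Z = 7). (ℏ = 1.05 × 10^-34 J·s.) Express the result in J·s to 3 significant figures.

3.15 × 10^-34 J·s

L_n = nℏ = 3 × 1.05 × 10^-34 = 3.15 × 10^-34 J·s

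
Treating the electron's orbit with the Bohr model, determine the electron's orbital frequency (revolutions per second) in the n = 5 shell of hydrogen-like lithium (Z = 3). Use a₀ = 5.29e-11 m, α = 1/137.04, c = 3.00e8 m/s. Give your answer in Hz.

r = n²a₀/Z = 4.41e-10 m, v = Zαc/n = 1.31e6 m/s
f = v/(2πr) = 4.74e14 Hz

4.74e14 Hz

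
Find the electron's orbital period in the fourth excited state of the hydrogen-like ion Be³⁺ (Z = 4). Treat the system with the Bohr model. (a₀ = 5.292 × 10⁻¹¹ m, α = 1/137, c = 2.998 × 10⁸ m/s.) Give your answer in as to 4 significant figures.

r = n²a₀/Z = 5²·5.292 × 10⁻¹¹/4 = 3.308 × 10⁻¹⁰ m
v = Zαc/n = 4·0.007299·2.998 × 10⁸/5 = 1.751 × 10⁶ m/s
T = 2πr/v = 1.187 × 10⁻¹⁵ s = 1187 as

1187 as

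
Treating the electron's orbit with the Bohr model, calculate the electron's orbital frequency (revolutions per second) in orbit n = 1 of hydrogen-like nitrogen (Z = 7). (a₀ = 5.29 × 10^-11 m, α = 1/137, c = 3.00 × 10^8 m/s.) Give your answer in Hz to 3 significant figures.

3.23 × 10^17 Hz

r = n²a₀/Z = 7.56 × 10^-12 m, v = Zαc/n = 1.53 × 10^7 m/s
f = v/(2πr) = 3.23 × 10^17 Hz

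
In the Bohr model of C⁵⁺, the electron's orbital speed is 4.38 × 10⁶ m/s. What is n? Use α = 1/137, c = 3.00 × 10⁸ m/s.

v_n = Zαc/n ⇒ n = Zαc/v = 6 × 0.00730 × 3.00 × 10⁸ / 4.38 × 10⁶ ≈ 3.00
n = 3

3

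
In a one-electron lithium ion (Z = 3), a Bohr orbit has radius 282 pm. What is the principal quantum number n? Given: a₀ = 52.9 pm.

r_n = n²a₀/Z ⇒ n² = rZ/a₀ = 282 × 3 / 52.9 ≈ 15.99
n = 4

4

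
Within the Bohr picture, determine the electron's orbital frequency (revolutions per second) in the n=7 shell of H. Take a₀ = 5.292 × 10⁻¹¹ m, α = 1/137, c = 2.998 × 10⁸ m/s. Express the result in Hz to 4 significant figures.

r = n²a₀/Z = 2.593 × 10⁻⁹ m, v = Zαc/n = 3.126 × 10⁵ m/s
f = v/(2πr) = 1.919 × 10¹³ Hz

1.919 × 10¹³ Hz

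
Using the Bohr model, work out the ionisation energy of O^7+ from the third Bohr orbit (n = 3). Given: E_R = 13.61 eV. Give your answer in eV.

96.78 eV

E_n = −E_R·Z²/n² = −13.61 × 8²/3² eV = -96.78 eV
Ionisation energy = −E_n = 96.78 eV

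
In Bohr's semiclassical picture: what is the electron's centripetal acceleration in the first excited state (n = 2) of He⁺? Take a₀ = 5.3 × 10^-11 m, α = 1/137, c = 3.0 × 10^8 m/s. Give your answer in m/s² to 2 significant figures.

4.5 × 10^22 m/s²

r = n²a₀/Z = 1.1 × 10^-10 m, v = Zαc/n = 2.2 × 10^6 m/s
a = v²/r = (2.2 × 10^6)² / 1.1 × 10^-10 = 4.5 × 10^22 m/s²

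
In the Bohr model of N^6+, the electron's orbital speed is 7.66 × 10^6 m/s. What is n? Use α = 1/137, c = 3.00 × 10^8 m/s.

v_n = Zαc/n ⇒ n = Zαc/v = 7 × 0.00730 × 3.00 × 10^8 / 7.66 × 10^6 ≈ 2.00
n = 2

2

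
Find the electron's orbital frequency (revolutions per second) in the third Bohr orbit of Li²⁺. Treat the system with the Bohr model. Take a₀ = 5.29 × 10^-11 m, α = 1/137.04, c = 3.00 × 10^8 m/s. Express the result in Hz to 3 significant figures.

2.20 × 10^15 Hz

r = n²a₀/Z = 1.59 × 10^-10 m, v = Zαc/n = 2.19 × 10^6 m/s
f = v/(2πr) = 2.20 × 10^15 Hz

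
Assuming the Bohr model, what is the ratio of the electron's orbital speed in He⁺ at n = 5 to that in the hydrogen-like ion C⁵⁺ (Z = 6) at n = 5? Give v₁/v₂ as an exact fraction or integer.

1/3

v ∝ Z^1 · n^-1
v₁/v₂ = (2/6)^1 · (5/5)^-1 = 1/3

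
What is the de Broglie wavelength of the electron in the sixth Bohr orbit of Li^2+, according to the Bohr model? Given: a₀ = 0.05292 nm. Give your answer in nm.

0.6650 nm

The Bohr quantisation condition is nλ = 2πr_n.
r_n = n²a₀/Z = 0.6350 nm
λ = 2πr_n/n = 2π·0.6350/6 = 0.6650 nm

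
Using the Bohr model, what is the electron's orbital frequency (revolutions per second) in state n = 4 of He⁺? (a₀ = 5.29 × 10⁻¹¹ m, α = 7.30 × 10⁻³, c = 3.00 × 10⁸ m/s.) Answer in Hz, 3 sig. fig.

r = n²a₀/Z = 4.23 × 10⁻¹⁰ m, v = Zαc/n = 1.09 × 10⁶ m/s
f = v/(2πr) = 4.12 × 10¹⁴ Hz

4.12 × 10¹⁴ Hz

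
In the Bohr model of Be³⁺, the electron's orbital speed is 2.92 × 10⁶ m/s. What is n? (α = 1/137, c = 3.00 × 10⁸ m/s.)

v_n = Zαc/n ⇒ n = Zαc/v = 4 × 0.00730 × 3.00 × 10⁸ / 2.92 × 10⁶ ≈ 3.00
n = 3

3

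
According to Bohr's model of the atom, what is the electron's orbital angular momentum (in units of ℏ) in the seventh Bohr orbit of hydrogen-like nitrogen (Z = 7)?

L_n = nℏ, so L/ℏ = n = 7.

7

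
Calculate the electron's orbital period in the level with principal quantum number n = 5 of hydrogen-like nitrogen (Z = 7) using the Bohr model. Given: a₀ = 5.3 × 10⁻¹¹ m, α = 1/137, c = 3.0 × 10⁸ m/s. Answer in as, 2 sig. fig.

r = n²a₀/Z = 5²·5.3 × 10⁻¹¹/7 = 1.9 × 10⁻¹⁰ m
v = Zαc/n = 7·0.0073·3.0 × 10⁸/5 = 3.1 × 10⁶ m/s
T = 2πr/v = 3.9 × 10⁻¹⁶ s = 390 as

390 as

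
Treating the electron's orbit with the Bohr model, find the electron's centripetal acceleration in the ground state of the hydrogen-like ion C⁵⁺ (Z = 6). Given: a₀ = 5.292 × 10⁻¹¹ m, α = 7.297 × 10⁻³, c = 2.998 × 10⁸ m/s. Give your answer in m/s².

r = n²a₀/Z = 8.820 × 10⁻¹² m, v = Zαc/n = 1.313 × 10⁷ m/s
a = v²/r = (1.313 × 10⁷)² / 8.820 × 10⁻¹² = 1.953 × 10²⁵ m/s²

1.953 × 10²⁵ m/s²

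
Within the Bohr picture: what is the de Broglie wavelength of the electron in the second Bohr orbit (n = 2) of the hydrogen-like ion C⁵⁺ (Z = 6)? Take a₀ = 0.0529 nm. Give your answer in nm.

The Bohr quantisation condition is nλ = 2πr_n.
r_n = n²a₀/Z = 0.0353 nm
λ = 2πr_n/n = 2π·0.0353/2 = 0.111 nm

0.111 nm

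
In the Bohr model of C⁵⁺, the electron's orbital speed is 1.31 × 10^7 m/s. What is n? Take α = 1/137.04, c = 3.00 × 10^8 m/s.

v_n = Zαc/n ⇒ n = Zαc/v = 6 × 0.00730 × 3.00 × 10^8 / 1.31 × 10^7 ≈ 1.00
n = 1

1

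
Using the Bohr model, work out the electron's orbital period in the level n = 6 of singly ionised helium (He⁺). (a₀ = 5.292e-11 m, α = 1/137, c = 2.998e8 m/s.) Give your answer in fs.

r = n²a₀/Z = 6²·5.292e-11/2 = 9.526e-10 m
v = Zαc/n = 2·0.007299·2.998e8/6 = 7.294e5 m/s
T = 2πr/v = 8.205e-15 s = 8.205 fs

8.205 fs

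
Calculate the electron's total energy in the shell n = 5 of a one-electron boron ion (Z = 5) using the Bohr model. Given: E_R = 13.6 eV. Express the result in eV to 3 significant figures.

E_n = −E_R·Z²/n² = −13.6 × 5²/5² = -13.6 eV

-13.6 eV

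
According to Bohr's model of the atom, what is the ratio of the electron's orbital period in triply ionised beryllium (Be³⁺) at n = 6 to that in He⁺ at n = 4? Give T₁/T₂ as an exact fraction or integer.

27/32

T ∝ Z^-2 · n^3
T₁/T₂ = (4/2)^-2 · (6/4)^3 = 27/32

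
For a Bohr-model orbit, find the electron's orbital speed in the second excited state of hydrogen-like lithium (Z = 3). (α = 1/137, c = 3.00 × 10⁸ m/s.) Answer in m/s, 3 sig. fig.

v_n = Zαc/n = 3 × 0.00730 × 3.00 × 10⁸ / 3
    = 2.19 × 10⁶ m/s

2.19 × 10⁶ m/s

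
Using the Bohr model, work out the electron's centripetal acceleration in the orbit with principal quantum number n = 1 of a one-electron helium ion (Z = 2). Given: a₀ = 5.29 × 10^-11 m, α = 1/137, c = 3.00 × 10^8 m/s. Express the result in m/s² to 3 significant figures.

7.25 × 10^23 m/s²

r = n²a₀/Z = 2.65 × 10^-11 m, v = Zαc/n = 4.38 × 10^6 m/s
a = v²/r = (4.38 × 10^6)² / 2.65 × 10^-11 = 7.25 × 10^23 m/s²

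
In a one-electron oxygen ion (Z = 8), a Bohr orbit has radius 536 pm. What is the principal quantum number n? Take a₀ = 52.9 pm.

9

r_n = n²a₀/Z ⇒ n² = rZ/a₀ = 536 × 8 / 52.9 ≈ 81.06
n = 9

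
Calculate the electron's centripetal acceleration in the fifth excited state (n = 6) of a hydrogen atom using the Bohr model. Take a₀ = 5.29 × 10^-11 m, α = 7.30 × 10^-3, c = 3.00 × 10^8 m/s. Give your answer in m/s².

7.00 × 10^19 m/s²

r = n²a₀/Z = 1.90 × 10^-9 m, v = Zαc/n = 3.65 × 10^5 m/s
a = v²/r = (3.65 × 10^5)² / 1.90 × 10^-9 = 7.00 × 10^19 m/s²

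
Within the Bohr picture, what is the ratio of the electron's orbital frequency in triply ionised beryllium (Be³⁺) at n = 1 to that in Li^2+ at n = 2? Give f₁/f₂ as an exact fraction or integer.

f ∝ Z^2 · n^-3
f₁/f₂ = (4/3)^2 · (1/2)^-3 = 128/9

128/9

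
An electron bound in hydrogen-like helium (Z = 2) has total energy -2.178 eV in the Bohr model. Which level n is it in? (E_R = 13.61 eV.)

E_n = −E_R Z²/n² ⇒ n² = E_R Z²/(−E_n) = 13.61 × 2² / 2.178 ≈ 25.00
n = 5

5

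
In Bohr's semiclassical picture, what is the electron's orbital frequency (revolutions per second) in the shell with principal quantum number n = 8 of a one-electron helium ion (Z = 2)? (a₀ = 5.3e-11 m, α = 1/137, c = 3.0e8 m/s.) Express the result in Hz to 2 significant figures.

5.1e13 Hz

r = n²a₀/Z = 1.7e-9 m, v = Zαc/n = 5.5e5 m/s
f = v/(2πr) = 5.1e13 Hz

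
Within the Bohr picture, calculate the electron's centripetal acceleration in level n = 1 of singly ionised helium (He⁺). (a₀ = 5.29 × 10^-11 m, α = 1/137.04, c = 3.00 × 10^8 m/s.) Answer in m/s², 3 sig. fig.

7.25 × 10^23 m/s²

r = n²a₀/Z = 2.65 × 10^-11 m, v = Zαc/n = 4.38 × 10^6 m/s
a = v²/r = (4.38 × 10^6)² / 2.65 × 10^-11 = 7.25 × 10^23 m/s²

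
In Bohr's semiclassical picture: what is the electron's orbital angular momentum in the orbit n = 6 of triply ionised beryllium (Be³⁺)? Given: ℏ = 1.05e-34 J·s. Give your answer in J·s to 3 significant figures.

6.30e-34 J·s

L_n = nℏ = 6 × 1.05e-34 = 6.30e-34 J·s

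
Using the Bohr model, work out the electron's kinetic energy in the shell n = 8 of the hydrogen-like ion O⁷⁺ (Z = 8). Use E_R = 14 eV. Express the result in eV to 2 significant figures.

14 eV

For a Coulomb orbit the virial theorem gives K = −E_n.
E_n = −E_R·Z²/n², so K = E_R·Z²/n² = 14 × 8²/8² = 14 eV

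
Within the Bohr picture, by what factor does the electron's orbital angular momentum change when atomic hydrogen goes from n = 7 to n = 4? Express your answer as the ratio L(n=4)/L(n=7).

4/7

L = nℏ depends only on n, so L ∝ n.
L(n=4)/L(n=7) = (4/7)^1 = 4/7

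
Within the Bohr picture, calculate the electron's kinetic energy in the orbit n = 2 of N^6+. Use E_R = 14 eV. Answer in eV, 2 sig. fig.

For a Coulomb orbit the virial theorem gives K = −E_n.
E_n = −E_R·Z²/n², so K = E_R·Z²/n² = 14 × 7²/2² = 170 eV

170 eV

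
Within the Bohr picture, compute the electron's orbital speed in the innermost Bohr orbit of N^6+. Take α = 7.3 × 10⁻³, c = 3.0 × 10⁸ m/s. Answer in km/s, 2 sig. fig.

1.5 × 10⁴ km/s

v_n = Zαc/n = 7 × 0.0073 × 3.0 × 10⁸ / 1
    = 1.5 × 10⁴ km/s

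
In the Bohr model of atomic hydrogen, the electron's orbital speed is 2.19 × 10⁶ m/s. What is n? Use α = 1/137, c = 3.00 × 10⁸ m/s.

1

v_n = Zαc/n ⇒ n = Zαc/v = 1 × 0.00730 × 3.00 × 10⁸ / 2.19 × 10⁶ ≈ 1.00
n = 1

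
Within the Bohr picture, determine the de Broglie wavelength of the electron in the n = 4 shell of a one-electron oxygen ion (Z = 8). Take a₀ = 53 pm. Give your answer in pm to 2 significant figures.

The Bohr quantisation condition is nλ = 2πr_n.
r_n = n²a₀/Z = 110 pm
λ = 2πr_n/n = 2π·110/4 = 170 pm

170 pm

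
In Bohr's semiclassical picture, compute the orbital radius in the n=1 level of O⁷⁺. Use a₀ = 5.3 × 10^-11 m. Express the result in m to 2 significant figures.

6.6 × 10^-12 m

r_n = n²a₀/Z = 1² × 5.3 × 10^-11 / 8
    = 1 × 5.3 × 10^-11 / 8 = 6.6 × 10^-12 m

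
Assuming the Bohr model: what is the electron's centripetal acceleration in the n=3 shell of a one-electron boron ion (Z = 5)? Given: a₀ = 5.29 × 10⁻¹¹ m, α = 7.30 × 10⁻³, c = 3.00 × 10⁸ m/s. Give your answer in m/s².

1.40 × 10²³ m/s²

r = n²a₀/Z = 9.52 × 10⁻¹¹ m, v = Zαc/n = 3.65 × 10⁶ m/s
a = v²/r = (3.65 × 10⁶)² / 9.52 × 10⁻¹¹ = 1.40 × 10²³ m/s²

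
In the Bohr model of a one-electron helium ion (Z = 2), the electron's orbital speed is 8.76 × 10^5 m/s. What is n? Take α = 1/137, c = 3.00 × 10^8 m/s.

v_n = Zαc/n ⇒ n = Zαc/v = 2 × 0.00730 × 3.00 × 10^8 / 8.76 × 10^5 ≈ 5.00
n = 5

5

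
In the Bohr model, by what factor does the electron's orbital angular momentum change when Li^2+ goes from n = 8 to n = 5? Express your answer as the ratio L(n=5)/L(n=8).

5/8

L = nℏ depends only on n, so L ∝ n.
L(n=5)/L(n=8) = (5/8)^1 = 5/8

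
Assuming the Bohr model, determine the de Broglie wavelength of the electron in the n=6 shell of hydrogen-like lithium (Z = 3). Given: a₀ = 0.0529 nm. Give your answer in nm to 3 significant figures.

0.665 nm

The Bohr quantisation condition is nλ = 2πr_n.
r_n = n²a₀/Z = 0.635 nm
λ = 2πr_n/n = 2π·0.635/6 = 0.665 nm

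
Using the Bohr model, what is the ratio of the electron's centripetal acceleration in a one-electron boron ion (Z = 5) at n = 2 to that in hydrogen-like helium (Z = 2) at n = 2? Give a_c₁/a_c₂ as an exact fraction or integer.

a_c ∝ Z^3 · n^-4
a_c₁/a_c₂ = (5/2)^3 · (2/2)^-4 = 125/8

125/8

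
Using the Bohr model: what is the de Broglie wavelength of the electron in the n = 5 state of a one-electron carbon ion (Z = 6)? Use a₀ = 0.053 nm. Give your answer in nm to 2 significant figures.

0.28 nm

The Bohr quantisation condition is nλ = 2πr_n.
r_n = n²a₀/Z = 0.22 nm
λ = 2πr_n/n = 2π·0.22/5 = 0.28 nm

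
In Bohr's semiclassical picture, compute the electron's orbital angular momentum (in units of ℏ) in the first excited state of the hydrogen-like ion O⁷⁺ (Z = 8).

L_n = nℏ, so L/ℏ = n = 2.

2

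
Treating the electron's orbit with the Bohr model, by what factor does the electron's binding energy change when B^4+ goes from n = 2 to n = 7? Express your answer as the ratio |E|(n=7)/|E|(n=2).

4/49

|E| ∝ Z^2 · n^-2; with Z fixed, |E| ∝ n^-2.
|E|(n=7)/|E|(n=2) = (7/2)^-2 = 4/49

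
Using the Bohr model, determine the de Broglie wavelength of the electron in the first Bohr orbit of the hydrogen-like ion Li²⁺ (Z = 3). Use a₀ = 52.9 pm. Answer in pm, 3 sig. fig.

The Bohr quantisation condition is nλ = 2πr_n.
r_n = n²a₀/Z = 17.6 pm
λ = 2πr_n/n = 2π·17.6/1 = 111 pm

111 pm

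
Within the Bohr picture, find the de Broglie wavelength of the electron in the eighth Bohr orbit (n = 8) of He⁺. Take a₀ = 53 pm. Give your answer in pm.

1300 pm

The Bohr quantisation condition is nλ = 2πr_n.
r_n = n²a₀/Z = 1700 pm
λ = 2πr_n/n = 2π·1700/8 = 1300 pm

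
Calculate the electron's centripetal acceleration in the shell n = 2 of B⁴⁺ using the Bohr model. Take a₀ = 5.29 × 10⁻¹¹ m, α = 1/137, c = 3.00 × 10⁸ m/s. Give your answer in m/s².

r = n²a₀/Z = 4.23 × 10⁻¹¹ m, v = Zαc/n = 5.47 × 10⁶ m/s
a = v²/r = (5.47 × 10⁶)² / 4.23 × 10⁻¹¹ = 7.08 × 10²³ m/s²

7.08 × 10²³ m/s²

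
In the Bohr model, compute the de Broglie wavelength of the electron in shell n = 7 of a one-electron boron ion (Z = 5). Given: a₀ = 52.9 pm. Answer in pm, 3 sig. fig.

The Bohr quantisation condition is nλ = 2πr_n.
r_n = n²a₀/Z = 518 pm
λ = 2πr_n/n = 2π·518/7 = 465 pm

465 pm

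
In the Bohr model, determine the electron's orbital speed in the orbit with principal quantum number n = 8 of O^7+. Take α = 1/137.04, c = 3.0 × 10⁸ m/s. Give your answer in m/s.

v_n = Zαc/n = 8 × 0.0073 × 3.0 × 10⁸ / 8
    = 2.2 × 10⁶ m/s

2.2 × 10⁶ m/s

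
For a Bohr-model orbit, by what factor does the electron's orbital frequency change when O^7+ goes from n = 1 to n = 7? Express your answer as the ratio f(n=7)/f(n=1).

f ∝ Z^2 · n^-3; with Z fixed, f ∝ n^-3.
f(n=7)/f(n=1) = (7/1)^-3 = 1/343

1/343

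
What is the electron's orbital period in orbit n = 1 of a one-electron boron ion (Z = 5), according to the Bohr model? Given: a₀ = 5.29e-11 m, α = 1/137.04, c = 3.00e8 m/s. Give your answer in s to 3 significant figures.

6.07e-18 s

r = n²a₀/Z = 1²·5.29e-11/5 = 1.06e-11 m
v = Zαc/n = 5·0.00730·3.00e8/1 = 1.09e7 m/s
T = 2πr/v = 6.07e-18 s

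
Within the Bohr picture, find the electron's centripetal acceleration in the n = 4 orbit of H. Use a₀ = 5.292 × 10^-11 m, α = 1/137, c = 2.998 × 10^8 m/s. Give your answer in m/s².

3.535 × 10^20 m/s²

r = n²a₀/Z = 8.467 × 10^-10 m, v = Zαc/n = 5.471 × 10^5 m/s
a = v²/r = (5.471 × 10^5)² / 8.467 × 10^-10 = 3.535 × 10^20 m/s²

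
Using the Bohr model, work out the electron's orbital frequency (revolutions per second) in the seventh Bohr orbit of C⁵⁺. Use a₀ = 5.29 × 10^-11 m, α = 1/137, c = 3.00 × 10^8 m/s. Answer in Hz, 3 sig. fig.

r = n²a₀/Z = 4.32 × 10^-10 m, v = Zαc/n = 1.88 × 10^6 m/s
f = v/(2πr) = 6.91 × 10^14 Hz

6.91 × 10^14 Hz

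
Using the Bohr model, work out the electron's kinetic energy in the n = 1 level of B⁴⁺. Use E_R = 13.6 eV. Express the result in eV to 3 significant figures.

340 eV

For a Coulomb orbit the virial theorem gives K = −E_n.
E_n = −E_R·Z²/n², so K = E_R·Z²/n² = 13.6 × 5²/1² = 340 eV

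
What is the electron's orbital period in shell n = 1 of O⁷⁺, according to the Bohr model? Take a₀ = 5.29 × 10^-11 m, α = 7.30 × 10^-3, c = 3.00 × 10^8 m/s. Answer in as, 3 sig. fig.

r = n²a₀/Z = 1²·5.29 × 10^-11/8 = 6.61 × 10^-12 m
v = Zαc/n = 8·0.00730·3.00 × 10^8/1 = 1.75 × 10^7 m/s
T = 2πr/v = 2.37 × 10^-18 s = 2.37 as

2.37 as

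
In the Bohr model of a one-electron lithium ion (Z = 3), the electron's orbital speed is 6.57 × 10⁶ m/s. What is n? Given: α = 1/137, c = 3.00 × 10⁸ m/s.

1

v_n = Zαc/n ⇒ n = Zαc/v = 3 × 0.00730 × 3.00 × 10⁸ / 6.57 × 10⁶ ≈ 1.00
n = 1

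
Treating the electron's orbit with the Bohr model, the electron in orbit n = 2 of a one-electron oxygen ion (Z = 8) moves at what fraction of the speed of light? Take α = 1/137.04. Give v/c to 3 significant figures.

0.0292

v_n = Zαc/n, so v/c = Zα/n = 8 × 0.00730 / 2 = 0.0292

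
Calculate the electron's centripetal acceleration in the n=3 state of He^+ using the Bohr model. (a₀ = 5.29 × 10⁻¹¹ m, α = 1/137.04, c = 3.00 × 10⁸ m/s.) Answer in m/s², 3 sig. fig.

8.95 × 10²¹ m/s²

r = n²a₀/Z = 2.38 × 10⁻¹⁰ m, v = Zαc/n = 1.46 × 10⁶ m/s
a = v²/r = (1.46 × 10⁶)² / 2.38 × 10⁻¹⁰ = 8.95 × 10²¹ m/s²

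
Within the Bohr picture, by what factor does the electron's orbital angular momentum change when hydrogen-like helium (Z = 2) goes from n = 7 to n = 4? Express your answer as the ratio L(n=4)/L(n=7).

L = nℏ depends only on n, so L ∝ n.
L(n=4)/L(n=7) = (4/7)^1 = 4/7

4/7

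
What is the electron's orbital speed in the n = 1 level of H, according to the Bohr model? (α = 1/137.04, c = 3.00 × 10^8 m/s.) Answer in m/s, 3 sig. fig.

v_n = Zαc/n = 1 × 0.00730 × 3.00 × 10^8 / 1
    = 2.19 × 10^6 m/s

2.19 × 10^6 m/s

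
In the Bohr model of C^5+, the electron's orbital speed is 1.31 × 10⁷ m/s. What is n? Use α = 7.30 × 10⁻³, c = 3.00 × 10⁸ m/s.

1

v_n = Zαc/n ⇒ n = Zαc/v = 6 × 0.00730 × 3.00 × 10⁸ / 1.31 × 10⁷ ≈ 1.00
n = 1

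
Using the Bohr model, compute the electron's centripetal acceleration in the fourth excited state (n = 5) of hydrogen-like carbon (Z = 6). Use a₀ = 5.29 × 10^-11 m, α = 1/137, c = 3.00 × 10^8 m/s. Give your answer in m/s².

3.13 × 10^22 m/s²

r = n²a₀/Z = 2.20 × 10^-10 m, v = Zαc/n = 2.63 × 10^6 m/s
a = v²/r = (2.63 × 10^6)² / 2.20 × 10^-10 = 3.13 × 10^22 m/s²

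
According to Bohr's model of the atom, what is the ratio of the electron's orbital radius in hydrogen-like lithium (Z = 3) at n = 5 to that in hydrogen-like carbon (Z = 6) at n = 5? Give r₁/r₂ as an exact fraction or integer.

r ∝ Z^-1 · n^2
r₁/r₂ = (3/6)^-1 · (5/5)^2 = 2

2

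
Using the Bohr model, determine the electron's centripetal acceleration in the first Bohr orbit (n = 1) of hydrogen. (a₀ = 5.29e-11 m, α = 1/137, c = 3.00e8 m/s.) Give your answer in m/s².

9.06e22 m/s²

r = n²a₀/Z = 5.29e-11 m, v = Zαc/n = 2.19e6 m/s
a = v²/r = (2.19e6)² / 5.29e-11 = 9.06e22 m/s²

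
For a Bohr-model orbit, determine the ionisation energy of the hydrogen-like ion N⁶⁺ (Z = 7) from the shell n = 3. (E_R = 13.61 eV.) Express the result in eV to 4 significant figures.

E_n = −E_R·Z²/n² = −13.61 × 7²/3² eV = -74.10 eV
Ionisation energy = −E_n = 74.10 eV

74.10 eV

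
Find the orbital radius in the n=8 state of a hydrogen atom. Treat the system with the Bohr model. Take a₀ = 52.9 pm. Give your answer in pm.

r_n = n²a₀/Z = 8² × 52.9 / 1
    = 64 × 52.9 / 1 = 3390 pm

3390 pm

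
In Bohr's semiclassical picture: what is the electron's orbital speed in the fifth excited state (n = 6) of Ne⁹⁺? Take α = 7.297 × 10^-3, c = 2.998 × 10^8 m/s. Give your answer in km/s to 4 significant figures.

v_n = Zαc/n = 10 × 0.007297 × 2.998 × 10^8 / 6
    = 3646 km/s

3646 km/s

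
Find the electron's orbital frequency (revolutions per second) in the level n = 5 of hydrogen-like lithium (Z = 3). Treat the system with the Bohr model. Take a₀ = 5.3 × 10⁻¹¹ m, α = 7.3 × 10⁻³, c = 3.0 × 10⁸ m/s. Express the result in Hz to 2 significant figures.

r = n²a₀/Z = 4.4 × 10⁻¹⁰ m, v = Zαc/n = 1.3 × 10⁶ m/s
f = v/(2πr) = 4.7 × 10¹⁴ Hz

4.7 × 10¹⁴ Hz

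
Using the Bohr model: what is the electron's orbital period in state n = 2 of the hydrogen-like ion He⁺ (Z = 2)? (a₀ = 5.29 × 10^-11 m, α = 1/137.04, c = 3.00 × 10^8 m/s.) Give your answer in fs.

0.304 fs

r = n²a₀/Z = 2²·5.29 × 10^-11/2 = 1.06 × 10^-10 m
v = Zαc/n = 2·0.00730·3.00 × 10^8/2 = 2.19 × 10^6 m/s
T = 2πr/v = 3.04 × 10^-16 s = 0.304 fs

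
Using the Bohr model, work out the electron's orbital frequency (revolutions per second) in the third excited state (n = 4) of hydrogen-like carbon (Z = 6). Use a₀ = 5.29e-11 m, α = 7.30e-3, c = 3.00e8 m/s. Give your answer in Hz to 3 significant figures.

3.71e15 Hz

r = n²a₀/Z = 1.41e-10 m, v = Zαc/n = 3.29e6 m/s
f = v/(2πr) = 3.71e15 Hz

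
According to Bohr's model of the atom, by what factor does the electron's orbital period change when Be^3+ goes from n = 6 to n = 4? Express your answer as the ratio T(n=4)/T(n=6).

T ∝ Z^-2 · n^3; with Z fixed, T ∝ n^3.
T(n=4)/T(n=6) = (4/6)^3 = 8/27

8/27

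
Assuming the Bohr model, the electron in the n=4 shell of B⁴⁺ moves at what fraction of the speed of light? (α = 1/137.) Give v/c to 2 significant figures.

0.0091

v_n = Zαc/n, so v/c = Zα/n = 5 × 0.0073 / 4 = 0.0091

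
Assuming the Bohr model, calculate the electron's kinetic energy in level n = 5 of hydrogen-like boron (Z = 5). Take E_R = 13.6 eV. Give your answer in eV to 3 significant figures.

13.6 eV

For a Coulomb orbit the virial theorem gives K = −E_n.
E_n = −E_R·Z²/n², so K = E_R·Z²/n² = 13.6 × 5²/5² = 13.6 eV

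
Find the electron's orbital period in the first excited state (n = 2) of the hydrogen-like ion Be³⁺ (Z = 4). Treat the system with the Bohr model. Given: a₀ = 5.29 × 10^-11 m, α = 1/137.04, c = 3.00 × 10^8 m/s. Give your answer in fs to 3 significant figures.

0.0759 fs

r = n²a₀/Z = 2²·5.29 × 10^-11/4 = 5.29 × 10^-11 m
v = Zαc/n = 4·0.00730·3.00 × 10^8/2 = 4.38 × 10^6 m/s
T = 2πr/v = 7.59 × 10^-17 s = 0.0759 fs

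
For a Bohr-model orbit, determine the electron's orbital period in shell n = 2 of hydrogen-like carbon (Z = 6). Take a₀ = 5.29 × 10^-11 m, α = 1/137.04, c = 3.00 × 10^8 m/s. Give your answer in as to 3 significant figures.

r = n²a₀/Z = 2²·5.29 × 10^-11/6 = 3.53 × 10^-11 m
v = Zαc/n = 6·0.00730·3.00 × 10^8/2 = 6.57 × 10^6 m/s
T = 2πr/v = 3.37 × 10^-17 s = 33.7 as

33.7 as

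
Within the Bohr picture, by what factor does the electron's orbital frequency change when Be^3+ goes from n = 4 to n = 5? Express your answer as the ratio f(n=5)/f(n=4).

64/125

f ∝ Z^2 · n^-3; with Z fixed, f ∝ n^-3.
f(n=5)/f(n=4) = (5/4)^-3 = 64/125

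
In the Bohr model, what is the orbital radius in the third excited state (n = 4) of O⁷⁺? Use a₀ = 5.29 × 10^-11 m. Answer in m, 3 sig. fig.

r_n = n²a₀/Z = 4² × 5.29 × 10^-11 / 8
    = 16 × 5.29 × 10^-11 / 8 = 1.06 × 10^-10 m

1.06 × 10^-10 m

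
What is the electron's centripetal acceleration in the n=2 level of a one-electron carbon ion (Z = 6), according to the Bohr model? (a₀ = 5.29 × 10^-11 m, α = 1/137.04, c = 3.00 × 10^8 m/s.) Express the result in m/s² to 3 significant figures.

1.22 × 10^24 m/s²

r = n²a₀/Z = 3.53 × 10^-11 m, v = Zαc/n = 6.57 × 10^6 m/s
a = v²/r = (6.57 × 10^6)² / 3.53 × 10^-11 = 1.22 × 10^24 m/s²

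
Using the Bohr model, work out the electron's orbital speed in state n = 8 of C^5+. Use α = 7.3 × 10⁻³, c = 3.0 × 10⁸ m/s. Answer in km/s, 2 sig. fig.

v_n = Zαc/n = 6 × 0.0073 × 3.0 × 10⁸ / 8
    = 1600 km/s

1600 km/s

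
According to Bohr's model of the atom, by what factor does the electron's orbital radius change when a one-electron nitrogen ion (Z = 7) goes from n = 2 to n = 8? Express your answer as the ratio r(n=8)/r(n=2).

r ∝ Z^-1 · n^2; with Z fixed, r ∝ n^2.
r(n=8)/r(n=2) = (8/2)^2 = 16

16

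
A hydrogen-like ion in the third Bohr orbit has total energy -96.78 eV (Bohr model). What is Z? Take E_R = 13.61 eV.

8

E_n = −E_R Z²/n² ⇒ Z² = −E_n n²/E_R = 96.78 × 3² / 13.61 ≈ 64.00
Z = 8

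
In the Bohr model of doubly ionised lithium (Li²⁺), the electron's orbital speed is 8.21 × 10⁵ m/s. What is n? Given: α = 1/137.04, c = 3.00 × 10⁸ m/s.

v_n = Zαc/n ⇒ n = Zαc/v = 3 × 0.00730 × 3.00 × 10⁸ / 8.21 × 10⁵ ≈ 8.00
n = 8

8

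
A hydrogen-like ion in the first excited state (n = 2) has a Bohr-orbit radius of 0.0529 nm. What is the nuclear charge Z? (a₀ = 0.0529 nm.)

4

r_n = n²a₀/Z ⇒ Z = n²a₀/r = 2² × 0.0529 / 0.0529 ≈ 4.00
Z = 4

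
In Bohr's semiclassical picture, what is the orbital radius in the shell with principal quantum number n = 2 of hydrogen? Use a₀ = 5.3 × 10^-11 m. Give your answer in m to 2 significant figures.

2.1 × 10^-10 m

r_n = n²a₀/Z = 2² × 5.3 × 10^-11 / 1
    = 4 × 5.3 × 10^-11 / 1 = 2.1 × 10^-10 m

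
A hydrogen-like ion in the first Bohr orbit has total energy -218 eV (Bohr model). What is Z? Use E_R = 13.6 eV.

E_n = −E_R Z²/n² ⇒ Z² = −E_n n²/E_R = 218 × 1² / 13.6 ≈ 16.03
Z = 4

4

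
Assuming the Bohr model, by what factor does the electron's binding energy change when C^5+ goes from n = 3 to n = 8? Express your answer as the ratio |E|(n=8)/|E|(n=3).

9/64

|E| ∝ Z^2 · n^-2; with Z fixed, |E| ∝ n^-2.
|E|(n=8)/|E|(n=3) = (8/3)^-2 = 9/64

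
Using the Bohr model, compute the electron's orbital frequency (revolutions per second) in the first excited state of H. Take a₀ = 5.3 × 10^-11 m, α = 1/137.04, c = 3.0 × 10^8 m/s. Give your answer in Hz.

8.2 × 10^14 Hz

r = n²a₀/Z = 2.1 × 10^-10 m, v = Zαc/n = 1.1 × 10^6 m/s
f = v/(2πr) = 8.2 × 10^14 Hz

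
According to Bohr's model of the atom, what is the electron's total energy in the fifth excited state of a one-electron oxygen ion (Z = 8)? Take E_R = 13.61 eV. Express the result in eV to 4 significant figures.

E_n = −E_R·Z²/n² = −13.61 × 8²/6² = -24.20 eV

-24.20 eV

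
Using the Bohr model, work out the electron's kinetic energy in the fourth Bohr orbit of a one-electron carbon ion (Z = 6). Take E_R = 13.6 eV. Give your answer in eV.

30.6 eV

For a Coulomb orbit the virial theorem gives K = −E_n.
E_n = −E_R·Z²/n², so K = E_R·Z²/n² = 13.6 × 6²/4² = 30.6 eV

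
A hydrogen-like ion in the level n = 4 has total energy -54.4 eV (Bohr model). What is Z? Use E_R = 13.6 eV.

8

E_n = −E_R Z²/n² ⇒ Z² = −E_n n²/E_R = 54.4 × 4² / 13.6 ≈ 64.00
Z = 8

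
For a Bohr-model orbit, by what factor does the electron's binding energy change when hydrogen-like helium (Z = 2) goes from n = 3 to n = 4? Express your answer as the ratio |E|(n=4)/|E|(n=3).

|E| ∝ Z^2 · n^-2; with Z fixed, |E| ∝ n^-2.
|E|(n=4)/|E|(n=3) = (4/3)^-2 = 9/16

9/16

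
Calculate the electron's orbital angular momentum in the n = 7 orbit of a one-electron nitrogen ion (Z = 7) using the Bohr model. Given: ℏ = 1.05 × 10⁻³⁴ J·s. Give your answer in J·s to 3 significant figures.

L_n = nℏ = 7 × 1.05 × 10⁻³⁴ = 7.35 × 10⁻³⁴ J·s

7.35 × 10⁻³⁴ J·s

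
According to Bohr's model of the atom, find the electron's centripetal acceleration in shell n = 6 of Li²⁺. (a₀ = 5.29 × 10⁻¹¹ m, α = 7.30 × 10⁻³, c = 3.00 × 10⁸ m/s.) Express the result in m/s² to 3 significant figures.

1.89 × 10²¹ m/s²

r = n²a₀/Z = 6.35 × 10⁻¹⁰ m, v = Zαc/n = 1.09 × 10⁶ m/s
a = v²/r = (1.09 × 10⁶)² / 6.35 × 10⁻¹⁰ = 1.89 × 10²¹ m/s²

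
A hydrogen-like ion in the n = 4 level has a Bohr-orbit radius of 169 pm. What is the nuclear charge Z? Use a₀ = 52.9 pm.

r_n = n²a₀/Z ⇒ Z = n²a₀/r = 4² × 52.9 / 169 ≈ 5.01
Z = 5

5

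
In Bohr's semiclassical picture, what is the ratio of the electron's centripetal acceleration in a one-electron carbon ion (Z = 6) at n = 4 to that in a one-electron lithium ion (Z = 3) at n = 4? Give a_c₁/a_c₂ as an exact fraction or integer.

8

a_c ∝ Z^3 · n^-4
a_c₁/a_c₂ = (6/3)^3 · (4/4)^-4 = 8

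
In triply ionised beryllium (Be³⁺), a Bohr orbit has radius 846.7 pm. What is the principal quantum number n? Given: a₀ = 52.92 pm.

8

r_n = n²a₀/Z ⇒ n² = rZ/a₀ = 846.7 × 4 / 52.92 ≈ 64.00
n = 8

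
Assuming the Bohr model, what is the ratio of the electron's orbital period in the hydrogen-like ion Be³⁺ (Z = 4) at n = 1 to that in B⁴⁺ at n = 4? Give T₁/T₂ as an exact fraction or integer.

25/1024

T ∝ Z^-2 · n^3
T₁/T₂ = (4/5)^-2 · (1/4)^3 = 25/1024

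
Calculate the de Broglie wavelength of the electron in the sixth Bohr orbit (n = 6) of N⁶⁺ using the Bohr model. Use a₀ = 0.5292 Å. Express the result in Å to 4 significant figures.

2.850 Å

The Bohr quantisation condition is nλ = 2πr_n.
r_n = n²a₀/Z = 2.722 Å
λ = 2πr_n/n = 2π·2.722/6 = 2.850 Å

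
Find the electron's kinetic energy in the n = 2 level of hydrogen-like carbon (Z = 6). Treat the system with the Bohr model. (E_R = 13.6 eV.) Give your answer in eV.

For a Coulomb orbit the virial theorem gives K = −E_n.
E_n = −E_R·Z²/n², so K = E_R·Z²/n² = 13.6 × 6²/2² = 122 eV

122 eV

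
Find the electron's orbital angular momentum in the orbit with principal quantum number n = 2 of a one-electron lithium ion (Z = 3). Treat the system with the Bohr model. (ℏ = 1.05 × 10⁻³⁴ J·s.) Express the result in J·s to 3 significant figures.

2.10 × 10⁻³⁴ J·s

L_n = nℏ = 2 × 1.05 × 10⁻³⁴ = 2.10 × 10⁻³⁴ J·s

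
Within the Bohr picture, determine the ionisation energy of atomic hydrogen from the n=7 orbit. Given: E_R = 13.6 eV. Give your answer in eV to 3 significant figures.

E_n = −E_R·Z²/n² = −13.6 × 1²/7² eV = -0.278 eV
Ionisation energy = −E_n = 0.278 eV

0.278 eV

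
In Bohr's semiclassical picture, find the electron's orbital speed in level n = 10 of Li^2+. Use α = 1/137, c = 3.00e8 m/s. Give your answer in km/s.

v_n = Zαc/n = 3 × 0.00730 × 3.00e8 / 10
    = 657 km/s

657 km/s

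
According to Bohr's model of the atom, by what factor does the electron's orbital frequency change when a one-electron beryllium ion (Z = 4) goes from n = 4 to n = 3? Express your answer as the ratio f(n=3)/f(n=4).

64/27

f ∝ Z^2 · n^-3; with Z fixed, f ∝ n^-3.
f(n=3)/f(n=4) = (3/4)^-3 = 64/27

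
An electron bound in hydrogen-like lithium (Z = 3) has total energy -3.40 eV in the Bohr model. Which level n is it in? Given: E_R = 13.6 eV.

6

E_n = −E_R Z²/n² ⇒ n² = E_R Z²/(−E_n) = 13.6 × 3² / 3.40 ≈ 36.00
n = 6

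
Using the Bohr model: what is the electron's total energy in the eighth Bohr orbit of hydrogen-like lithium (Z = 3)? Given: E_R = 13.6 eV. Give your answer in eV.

-1.91 eV

E_n = −E_R·Z²/n² = −13.6 × 3²/8² = -1.91 eV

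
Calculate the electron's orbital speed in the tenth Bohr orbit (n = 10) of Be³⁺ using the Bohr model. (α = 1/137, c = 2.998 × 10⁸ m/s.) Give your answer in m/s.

v_n = Zαc/n = 4 × 0.007299 × 2.998 × 10⁸ / 10
    = 8.753 × 10⁵ m/s

8.753 × 10⁵ m/s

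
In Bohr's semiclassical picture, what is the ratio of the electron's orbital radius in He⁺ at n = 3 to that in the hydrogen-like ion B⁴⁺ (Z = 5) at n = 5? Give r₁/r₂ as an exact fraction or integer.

9/10

r ∝ Z^-1 · n^2
r₁/r₂ = (2/5)^-1 · (3/5)^2 = 9/10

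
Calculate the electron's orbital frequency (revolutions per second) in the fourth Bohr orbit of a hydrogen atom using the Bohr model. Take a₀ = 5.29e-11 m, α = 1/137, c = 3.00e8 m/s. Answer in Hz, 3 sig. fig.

1.03e14 Hz

r = n²a₀/Z = 8.46e-10 m, v = Zαc/n = 5.47e5 m/s
f = v/(2πr) = 1.03e14 Hz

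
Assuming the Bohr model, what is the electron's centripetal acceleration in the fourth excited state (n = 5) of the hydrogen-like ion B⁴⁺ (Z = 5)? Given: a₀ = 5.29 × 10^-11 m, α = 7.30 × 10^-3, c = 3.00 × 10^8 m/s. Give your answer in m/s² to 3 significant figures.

r = n²a₀/Z = 2.64 × 10^-10 m, v = Zαc/n = 2.19 × 10^6 m/s
a = v²/r = (2.19 × 10^6)² / 2.64 × 10^-10 = 1.81 × 10^22 m/s²

1.81 × 10^22 m/s²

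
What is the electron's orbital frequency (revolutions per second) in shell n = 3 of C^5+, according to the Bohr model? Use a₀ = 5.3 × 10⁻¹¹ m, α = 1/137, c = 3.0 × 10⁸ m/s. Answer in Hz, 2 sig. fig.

8.8 × 10¹⁵ Hz

r = n²a₀/Z = 8.0 × 10⁻¹¹ m, v = Zαc/n = 4.4 × 10⁶ m/s
f = v/(2πr) = 8.8 × 10¹⁵ Hz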